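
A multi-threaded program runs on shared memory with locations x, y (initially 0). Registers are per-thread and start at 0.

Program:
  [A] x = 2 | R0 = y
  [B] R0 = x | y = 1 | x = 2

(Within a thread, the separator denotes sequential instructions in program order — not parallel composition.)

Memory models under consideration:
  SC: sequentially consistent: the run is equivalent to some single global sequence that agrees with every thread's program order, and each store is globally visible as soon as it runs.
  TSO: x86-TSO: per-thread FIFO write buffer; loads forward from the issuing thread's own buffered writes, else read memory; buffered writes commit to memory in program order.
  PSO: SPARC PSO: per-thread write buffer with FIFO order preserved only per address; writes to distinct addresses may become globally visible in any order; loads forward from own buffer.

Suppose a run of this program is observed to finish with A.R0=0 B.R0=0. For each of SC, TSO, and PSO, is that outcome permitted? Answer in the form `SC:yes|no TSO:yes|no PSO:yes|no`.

outcome vector order: (A.R0,B.R0)
[SC] allowed = {00 02 10 12}
[TSO] allowed = {00 02 10 12}
[PSO] allowed = {00 02 10 12}
target 00 ∈ {SC,TSO,PSO}

SC:yes TSO:yes PSO:yes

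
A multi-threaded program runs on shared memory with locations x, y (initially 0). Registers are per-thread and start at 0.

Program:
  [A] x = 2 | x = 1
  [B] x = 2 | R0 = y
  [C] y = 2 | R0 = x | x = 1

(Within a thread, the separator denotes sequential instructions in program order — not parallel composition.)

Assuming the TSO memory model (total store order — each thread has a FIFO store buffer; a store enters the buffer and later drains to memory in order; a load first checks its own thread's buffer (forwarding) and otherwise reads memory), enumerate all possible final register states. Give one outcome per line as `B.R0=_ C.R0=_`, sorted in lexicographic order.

outcome vector order: (B.R0,C.R0)
|TSO outcomes| = 6

B.R0=0 C.R0=0
B.R0=0 C.R0=1
B.R0=0 C.R0=2
B.R0=2 C.R0=0
B.R0=2 C.R0=1
B.R0=2 C.R0=2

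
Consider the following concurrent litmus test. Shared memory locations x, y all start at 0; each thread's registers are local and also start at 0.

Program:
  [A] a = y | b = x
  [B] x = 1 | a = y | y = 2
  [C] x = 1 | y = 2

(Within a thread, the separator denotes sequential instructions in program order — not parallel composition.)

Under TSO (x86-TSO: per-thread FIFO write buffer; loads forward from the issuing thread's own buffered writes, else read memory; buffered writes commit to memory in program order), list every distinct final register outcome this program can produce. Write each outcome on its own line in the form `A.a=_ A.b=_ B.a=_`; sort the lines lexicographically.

A.a=0 A.b=0 B.a=0
A.a=0 A.b=0 B.a=2
A.a=0 A.b=1 B.a=0
A.a=0 A.b=1 B.a=2
A.a=2 A.b=1 B.a=0
A.a=2 A.b=1 B.a=2

outcome vector order: (A.a,A.b,B.a)
|TSO outcomes| = 6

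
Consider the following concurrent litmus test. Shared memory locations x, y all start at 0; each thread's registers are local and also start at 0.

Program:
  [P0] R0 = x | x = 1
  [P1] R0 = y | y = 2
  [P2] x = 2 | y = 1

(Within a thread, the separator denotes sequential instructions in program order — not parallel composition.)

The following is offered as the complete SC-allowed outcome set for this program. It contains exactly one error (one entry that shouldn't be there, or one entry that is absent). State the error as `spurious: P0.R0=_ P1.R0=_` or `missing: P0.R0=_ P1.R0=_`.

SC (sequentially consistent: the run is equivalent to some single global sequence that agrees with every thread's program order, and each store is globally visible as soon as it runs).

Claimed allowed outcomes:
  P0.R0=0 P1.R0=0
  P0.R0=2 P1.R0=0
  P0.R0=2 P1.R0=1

outcome vector order: (P0.R0,P1.R0)
SC: 4 outcomes — {00; 01; 20; 21}
SC∖claimed = {01}

missing: P0.R0=0 P1.R0=1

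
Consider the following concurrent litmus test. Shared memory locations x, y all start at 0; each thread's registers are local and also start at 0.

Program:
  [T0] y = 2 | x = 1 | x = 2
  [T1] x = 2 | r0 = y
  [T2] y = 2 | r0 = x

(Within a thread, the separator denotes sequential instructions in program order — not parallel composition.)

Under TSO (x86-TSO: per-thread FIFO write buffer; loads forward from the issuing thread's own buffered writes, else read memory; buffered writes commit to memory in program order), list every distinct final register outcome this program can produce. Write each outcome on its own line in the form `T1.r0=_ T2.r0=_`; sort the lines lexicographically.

outcome vector order: (T1.r0,T2.r0)
|TSO outcomes| = 6

T1.r0=0 T2.r0=0
T1.r0=0 T2.r0=1
T1.r0=0 T2.r0=2
T1.r0=2 T2.r0=0
T1.r0=2 T2.r0=1
T1.r0=2 T2.r0=2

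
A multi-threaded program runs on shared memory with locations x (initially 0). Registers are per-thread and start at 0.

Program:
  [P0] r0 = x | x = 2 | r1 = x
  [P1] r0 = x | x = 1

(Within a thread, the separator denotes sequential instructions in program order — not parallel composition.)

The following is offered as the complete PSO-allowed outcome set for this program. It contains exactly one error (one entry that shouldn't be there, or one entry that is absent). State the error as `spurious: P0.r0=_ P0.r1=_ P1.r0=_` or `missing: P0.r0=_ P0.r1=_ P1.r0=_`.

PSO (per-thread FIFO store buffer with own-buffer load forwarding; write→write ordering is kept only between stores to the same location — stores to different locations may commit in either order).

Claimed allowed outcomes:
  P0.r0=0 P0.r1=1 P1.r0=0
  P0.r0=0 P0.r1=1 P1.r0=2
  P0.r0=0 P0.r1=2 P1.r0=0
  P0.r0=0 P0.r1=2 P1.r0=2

missing: P0.r0=1 P0.r1=2 P1.r0=0

outcome vector order: (P0.r0,P0.r1,P1.r0)
PSO (5): 010; 012; 020; 022; 120
PSO∖claimed = {120}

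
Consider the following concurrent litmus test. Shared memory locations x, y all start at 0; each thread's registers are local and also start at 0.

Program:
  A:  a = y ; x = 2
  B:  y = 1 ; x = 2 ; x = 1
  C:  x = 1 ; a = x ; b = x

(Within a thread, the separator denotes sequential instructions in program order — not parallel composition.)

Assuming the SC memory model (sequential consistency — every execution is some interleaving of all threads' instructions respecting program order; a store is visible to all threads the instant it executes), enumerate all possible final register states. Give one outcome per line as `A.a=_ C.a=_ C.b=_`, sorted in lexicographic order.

A.a=0 C.a=1 C.b=1
A.a=0 C.a=1 C.b=2
A.a=0 C.a=2 C.b=1
A.a=0 C.a=2 C.b=2
A.a=1 C.a=1 C.b=1
A.a=1 C.a=1 C.b=2
A.a=1 C.a=2 C.b=1
A.a=1 C.a=2 C.b=2

outcome vector order: (A.a,C.a,C.b)
|SC outcomes| = 8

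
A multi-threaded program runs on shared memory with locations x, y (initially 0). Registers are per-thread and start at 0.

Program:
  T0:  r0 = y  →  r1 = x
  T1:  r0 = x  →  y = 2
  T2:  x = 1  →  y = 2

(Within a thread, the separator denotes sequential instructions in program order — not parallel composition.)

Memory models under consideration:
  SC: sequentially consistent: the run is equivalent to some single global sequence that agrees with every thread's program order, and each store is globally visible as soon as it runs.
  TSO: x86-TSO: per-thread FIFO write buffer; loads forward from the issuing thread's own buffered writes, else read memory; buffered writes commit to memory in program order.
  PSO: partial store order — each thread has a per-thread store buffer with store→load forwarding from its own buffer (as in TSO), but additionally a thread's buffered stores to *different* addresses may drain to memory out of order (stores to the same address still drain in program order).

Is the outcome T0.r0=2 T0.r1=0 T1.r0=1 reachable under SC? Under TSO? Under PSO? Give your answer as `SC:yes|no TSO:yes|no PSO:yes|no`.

SC:no TSO:no PSO:yes

outcome vector order: (T0.r0,T0.r1,T1.r0)
SC: 7 outcomes — {(0,0,0); (0,0,1); (0,1,0); (0,1,1); (2,0,0); (2,1,0); (2,1,1)}
TSO: 7 outcomes — {(0,0,0); (0,0,1); (0,1,0); (0,1,1); (2,0,0); (2,1,0); (2,1,1)}
PSO: 8 outcomes — {(0,0,0); (0,0,1); (0,1,0); (0,1,1); (2,0,0); (2,0,1); (2,1,0); (2,1,1)}
target (2,0,1) ∈ {PSO}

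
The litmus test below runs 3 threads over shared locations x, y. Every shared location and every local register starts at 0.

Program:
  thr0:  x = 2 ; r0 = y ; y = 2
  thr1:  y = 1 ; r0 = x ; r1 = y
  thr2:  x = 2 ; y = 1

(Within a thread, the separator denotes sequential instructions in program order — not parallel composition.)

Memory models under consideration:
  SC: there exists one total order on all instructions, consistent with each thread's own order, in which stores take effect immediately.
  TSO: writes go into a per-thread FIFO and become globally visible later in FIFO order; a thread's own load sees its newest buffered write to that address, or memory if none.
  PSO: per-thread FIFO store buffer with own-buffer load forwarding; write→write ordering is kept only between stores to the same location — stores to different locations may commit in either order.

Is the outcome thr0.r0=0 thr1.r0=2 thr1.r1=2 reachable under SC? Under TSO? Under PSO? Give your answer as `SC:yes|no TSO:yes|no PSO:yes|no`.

outcome vector order: (thr0.r0,thr1.r0,thr1.r1)
SC (6): <0 2 1>, <0 2 2>, <1 0 1>, <1 0 2>, <1 2 1>, <1 2 2>
TSO (8): <0 0 1>, <0 0 2>, <0 2 1>, <0 2 2>, <1 0 1>, <1 0 2>, <1 2 1>, <1 2 2>
PSO (8): <0 0 1>, <0 0 2>, <0 2 1>, <0 2 2>, <1 0 1>, <1 0 2>, <1 2 1>, <1 2 2>
target <0 2 2> ∈ {SC,TSO,PSO}

SC:yes TSO:yes PSO:yes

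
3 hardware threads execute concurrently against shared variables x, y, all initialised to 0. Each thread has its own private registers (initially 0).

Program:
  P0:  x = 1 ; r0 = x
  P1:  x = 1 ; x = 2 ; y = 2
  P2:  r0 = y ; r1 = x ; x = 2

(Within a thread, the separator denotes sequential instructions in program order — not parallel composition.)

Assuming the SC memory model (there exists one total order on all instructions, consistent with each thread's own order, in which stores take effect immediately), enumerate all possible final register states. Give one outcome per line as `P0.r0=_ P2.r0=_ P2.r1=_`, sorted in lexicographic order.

P0.r0=1 P2.r0=0 P2.r1=0
P0.r0=1 P2.r0=0 P2.r1=1
P0.r0=1 P2.r0=0 P2.r1=2
P0.r0=1 P2.r0=2 P2.r1=1
P0.r0=1 P2.r0=2 P2.r1=2
P0.r0=2 P2.r0=0 P2.r1=0
P0.r0=2 P2.r0=0 P2.r1=1
P0.r0=2 P2.r0=0 P2.r1=2
P0.r0=2 P2.r0=2 P2.r1=1
P0.r0=2 P2.r0=2 P2.r1=2

outcome vector order: (P0.r0,P2.r0,P2.r1)
|SC outcomes| = 10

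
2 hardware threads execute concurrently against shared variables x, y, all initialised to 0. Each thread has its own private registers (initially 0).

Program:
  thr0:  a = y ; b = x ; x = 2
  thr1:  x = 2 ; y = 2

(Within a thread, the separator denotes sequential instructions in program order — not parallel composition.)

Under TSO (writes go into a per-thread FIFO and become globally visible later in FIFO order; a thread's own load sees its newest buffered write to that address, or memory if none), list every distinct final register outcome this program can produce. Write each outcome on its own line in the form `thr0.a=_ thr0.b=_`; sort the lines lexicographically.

thr0.a=0 thr0.b=0
thr0.a=0 thr0.b=2
thr0.a=2 thr0.b=2

outcome vector order: (thr0.a,thr0.b)
|TSO outcomes| = 3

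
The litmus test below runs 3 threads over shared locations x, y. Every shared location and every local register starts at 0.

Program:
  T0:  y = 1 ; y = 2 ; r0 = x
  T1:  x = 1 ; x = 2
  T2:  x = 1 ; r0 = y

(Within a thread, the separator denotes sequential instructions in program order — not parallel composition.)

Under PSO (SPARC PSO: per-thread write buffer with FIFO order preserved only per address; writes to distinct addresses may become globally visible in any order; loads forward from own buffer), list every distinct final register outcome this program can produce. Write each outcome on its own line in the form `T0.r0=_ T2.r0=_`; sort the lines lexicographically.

T0.r0=0 T2.r0=0
T0.r0=0 T2.r0=1
T0.r0=0 T2.r0=2
T0.r0=1 T2.r0=0
T0.r0=1 T2.r0=1
T0.r0=1 T2.r0=2
T0.r0=2 T2.r0=0
T0.r0=2 T2.r0=1
T0.r0=2 T2.r0=2

outcome vector order: (T0.r0,T2.r0)
|PSO outcomes| = 9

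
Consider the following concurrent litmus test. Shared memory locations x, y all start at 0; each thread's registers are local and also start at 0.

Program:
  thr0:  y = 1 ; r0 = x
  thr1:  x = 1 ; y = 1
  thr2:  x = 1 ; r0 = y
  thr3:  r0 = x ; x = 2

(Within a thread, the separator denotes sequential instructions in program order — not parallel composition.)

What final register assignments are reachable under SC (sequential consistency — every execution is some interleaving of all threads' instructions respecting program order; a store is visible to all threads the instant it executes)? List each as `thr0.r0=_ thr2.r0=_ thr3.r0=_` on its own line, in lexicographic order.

outcome vector order: (thr0.r0,thr2.r0,thr3.r0)
|SC outcomes| = 10

thr0.r0=0 thr2.r0=1 thr3.r0=0
thr0.r0=0 thr2.r0=1 thr3.r0=1
thr0.r0=1 thr2.r0=0 thr3.r0=0
thr0.r0=1 thr2.r0=0 thr3.r0=1
thr0.r0=1 thr2.r0=1 thr3.r0=0
thr0.r0=1 thr2.r0=1 thr3.r0=1
thr0.r0=2 thr2.r0=0 thr3.r0=0
thr0.r0=2 thr2.r0=0 thr3.r0=1
thr0.r0=2 thr2.r0=1 thr3.r0=0
thr0.r0=2 thr2.r0=1 thr3.r0=1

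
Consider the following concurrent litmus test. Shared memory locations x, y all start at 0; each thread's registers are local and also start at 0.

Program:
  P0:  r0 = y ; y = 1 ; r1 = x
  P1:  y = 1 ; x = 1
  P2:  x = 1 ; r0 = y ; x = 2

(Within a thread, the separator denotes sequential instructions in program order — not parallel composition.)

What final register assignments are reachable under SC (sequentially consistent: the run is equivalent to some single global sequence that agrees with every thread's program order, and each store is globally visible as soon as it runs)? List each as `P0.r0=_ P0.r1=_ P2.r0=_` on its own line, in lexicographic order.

P0.r0=0 P0.r1=0 P2.r0=1
P0.r0=0 P0.r1=1 P2.r0=0
P0.r0=0 P0.r1=1 P2.r0=1
P0.r0=0 P0.r1=2 P2.r0=0
P0.r0=0 P0.r1=2 P2.r0=1
P0.r0=1 P0.r1=0 P2.r0=1
P0.r0=1 P0.r1=1 P2.r0=0
P0.r0=1 P0.r1=1 P2.r0=1
P0.r0=1 P0.r1=2 P2.r0=0
P0.r0=1 P0.r1=2 P2.r0=1

outcome vector order: (P0.r0,P0.r1,P2.r0)
|SC outcomes| = 10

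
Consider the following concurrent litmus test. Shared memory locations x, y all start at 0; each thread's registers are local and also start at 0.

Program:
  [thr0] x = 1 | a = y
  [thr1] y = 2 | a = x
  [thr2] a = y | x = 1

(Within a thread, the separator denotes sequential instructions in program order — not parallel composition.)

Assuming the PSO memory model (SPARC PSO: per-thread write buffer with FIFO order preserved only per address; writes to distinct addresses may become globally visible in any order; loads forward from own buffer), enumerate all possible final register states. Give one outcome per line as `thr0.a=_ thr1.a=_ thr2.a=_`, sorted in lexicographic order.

thr0.a=0 thr1.a=0 thr2.a=0
thr0.a=0 thr1.a=0 thr2.a=2
thr0.a=0 thr1.a=1 thr2.a=0
thr0.a=0 thr1.a=1 thr2.a=2
thr0.a=2 thr1.a=0 thr2.a=0
thr0.a=2 thr1.a=0 thr2.a=2
thr0.a=2 thr1.a=1 thr2.a=0
thr0.a=2 thr1.a=1 thr2.a=2

outcome vector order: (thr0.a,thr1.a,thr2.a)
|PSO outcomes| = 8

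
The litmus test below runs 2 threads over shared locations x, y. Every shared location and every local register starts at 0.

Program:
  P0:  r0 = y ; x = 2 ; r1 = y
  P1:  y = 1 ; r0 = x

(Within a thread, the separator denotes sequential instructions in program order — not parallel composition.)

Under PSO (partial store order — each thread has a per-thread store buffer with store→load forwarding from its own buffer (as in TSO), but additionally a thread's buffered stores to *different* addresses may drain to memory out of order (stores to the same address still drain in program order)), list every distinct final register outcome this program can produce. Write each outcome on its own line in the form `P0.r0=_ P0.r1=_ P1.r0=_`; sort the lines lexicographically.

P0.r0=0 P0.r1=0 P1.r0=0
P0.r0=0 P0.r1=0 P1.r0=2
P0.r0=0 P0.r1=1 P1.r0=0
P0.r0=0 P0.r1=1 P1.r0=2
P0.r0=1 P0.r1=1 P1.r0=0
P0.r0=1 P0.r1=1 P1.r0=2

outcome vector order: (P0.r0,P0.r1,P1.r0)
|PSO outcomes| = 6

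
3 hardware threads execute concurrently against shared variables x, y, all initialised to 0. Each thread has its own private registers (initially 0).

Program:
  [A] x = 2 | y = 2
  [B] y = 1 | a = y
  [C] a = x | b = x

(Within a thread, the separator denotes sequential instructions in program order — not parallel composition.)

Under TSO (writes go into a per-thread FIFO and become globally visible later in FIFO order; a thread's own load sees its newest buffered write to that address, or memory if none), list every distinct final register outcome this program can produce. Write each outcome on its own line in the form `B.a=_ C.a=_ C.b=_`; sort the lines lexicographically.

outcome vector order: (B.a,C.a,C.b)
|TSO outcomes| = 6

B.a=1 C.a=0 C.b=0
B.a=1 C.a=0 C.b=2
B.a=1 C.a=2 C.b=2
B.a=2 C.a=0 C.b=0
B.a=2 C.a=0 C.b=2
B.a=2 C.a=2 C.b=2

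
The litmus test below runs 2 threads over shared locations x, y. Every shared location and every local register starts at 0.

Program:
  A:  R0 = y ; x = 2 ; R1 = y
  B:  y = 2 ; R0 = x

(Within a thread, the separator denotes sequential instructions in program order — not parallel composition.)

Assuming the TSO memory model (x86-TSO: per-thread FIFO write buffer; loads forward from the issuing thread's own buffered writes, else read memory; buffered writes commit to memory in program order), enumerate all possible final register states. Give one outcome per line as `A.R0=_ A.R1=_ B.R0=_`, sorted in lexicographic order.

A.R0=0 A.R1=0 B.R0=0
A.R0=0 A.R1=0 B.R0=2
A.R0=0 A.R1=2 B.R0=0
A.R0=0 A.R1=2 B.R0=2
A.R0=2 A.R1=2 B.R0=0
A.R0=2 A.R1=2 B.R0=2

outcome vector order: (A.R0,A.R1,B.R0)
|TSO outcomes| = 6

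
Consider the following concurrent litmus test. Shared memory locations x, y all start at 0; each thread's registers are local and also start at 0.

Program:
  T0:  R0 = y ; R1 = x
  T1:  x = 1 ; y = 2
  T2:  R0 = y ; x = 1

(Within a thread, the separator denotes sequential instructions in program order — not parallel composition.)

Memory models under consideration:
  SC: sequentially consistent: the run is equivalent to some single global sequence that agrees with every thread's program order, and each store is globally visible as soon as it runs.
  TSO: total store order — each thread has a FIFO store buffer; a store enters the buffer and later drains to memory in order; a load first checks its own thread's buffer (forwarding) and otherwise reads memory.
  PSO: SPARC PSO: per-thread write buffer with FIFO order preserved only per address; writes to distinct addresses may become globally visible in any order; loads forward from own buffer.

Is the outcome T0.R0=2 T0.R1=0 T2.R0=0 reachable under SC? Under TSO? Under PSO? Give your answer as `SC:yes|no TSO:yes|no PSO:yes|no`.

SC:no TSO:no PSO:yes

outcome vector order: (T0.R0,T0.R1,T2.R0)
SC (6): 0/0/0 0/0/2 0/1/0 0/1/2 2/1/0 2/1/2
TSO (6): 0/0/0 0/0/2 0/1/0 0/1/2 2/1/0 2/1/2
PSO (8): 0/0/0 0/0/2 0/1/0 0/1/2 2/0/0 2/0/2 2/1/0 2/1/2
target 2/0/0 ∈ {PSO}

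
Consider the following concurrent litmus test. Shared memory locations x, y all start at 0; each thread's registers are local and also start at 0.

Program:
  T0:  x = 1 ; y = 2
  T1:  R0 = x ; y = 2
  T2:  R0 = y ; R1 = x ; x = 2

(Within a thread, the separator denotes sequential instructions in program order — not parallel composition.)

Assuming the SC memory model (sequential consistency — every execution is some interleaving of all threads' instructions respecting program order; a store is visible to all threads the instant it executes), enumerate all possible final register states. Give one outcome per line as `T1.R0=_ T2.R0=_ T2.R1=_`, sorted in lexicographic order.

T1.R0=0 T2.R0=0 T2.R1=0
T1.R0=0 T2.R0=0 T2.R1=1
T1.R0=0 T2.R0=2 T2.R1=0
T1.R0=0 T2.R0=2 T2.R1=1
T1.R0=1 T2.R0=0 T2.R1=0
T1.R0=1 T2.R0=0 T2.R1=1
T1.R0=1 T2.R0=2 T2.R1=1
T1.R0=2 T2.R0=0 T2.R1=0
T1.R0=2 T2.R0=0 T2.R1=1
T1.R0=2 T2.R0=2 T2.R1=1

outcome vector order: (T1.R0,T2.R0,T2.R1)
|SC outcomes| = 10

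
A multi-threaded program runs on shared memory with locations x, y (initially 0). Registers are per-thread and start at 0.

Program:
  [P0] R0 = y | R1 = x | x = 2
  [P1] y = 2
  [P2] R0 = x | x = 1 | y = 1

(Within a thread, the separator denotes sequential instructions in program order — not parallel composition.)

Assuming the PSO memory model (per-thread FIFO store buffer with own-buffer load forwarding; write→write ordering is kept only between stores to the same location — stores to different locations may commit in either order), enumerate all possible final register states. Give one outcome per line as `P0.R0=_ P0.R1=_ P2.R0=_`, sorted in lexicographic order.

P0.R0=0 P0.R1=0 P2.R0=0
P0.R0=0 P0.R1=0 P2.R0=2
P0.R0=0 P0.R1=1 P2.R0=0
P0.R0=1 P0.R1=0 P2.R0=0
P0.R0=1 P0.R1=1 P2.R0=0
P0.R0=2 P0.R1=0 P2.R0=0
P0.R0=2 P0.R1=0 P2.R0=2
P0.R0=2 P0.R1=1 P2.R0=0

outcome vector order: (P0.R0,P0.R1,P2.R0)
|PSO outcomes| = 8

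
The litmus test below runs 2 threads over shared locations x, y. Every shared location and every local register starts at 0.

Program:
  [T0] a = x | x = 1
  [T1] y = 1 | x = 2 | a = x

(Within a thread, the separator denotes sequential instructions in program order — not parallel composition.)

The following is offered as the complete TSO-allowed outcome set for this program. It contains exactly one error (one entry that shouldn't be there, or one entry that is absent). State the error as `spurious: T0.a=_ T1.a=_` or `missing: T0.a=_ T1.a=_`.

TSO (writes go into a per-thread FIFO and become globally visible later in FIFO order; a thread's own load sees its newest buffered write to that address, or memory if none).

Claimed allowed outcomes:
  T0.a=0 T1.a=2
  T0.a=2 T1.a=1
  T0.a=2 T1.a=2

outcome vector order: (T0.a,T1.a)
[TSO] allowed = {<0 1>, <0 2>, <2 1>, <2 2>}
TSO∖claimed = {<0 1>}

missing: T0.a=0 T1.a=1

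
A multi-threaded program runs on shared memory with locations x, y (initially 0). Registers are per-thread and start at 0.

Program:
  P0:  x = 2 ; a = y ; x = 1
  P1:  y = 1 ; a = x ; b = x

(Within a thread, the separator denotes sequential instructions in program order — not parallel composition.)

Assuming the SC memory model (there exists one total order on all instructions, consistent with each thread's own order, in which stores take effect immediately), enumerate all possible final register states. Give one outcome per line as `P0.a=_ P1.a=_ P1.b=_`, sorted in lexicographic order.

P0.a=0 P1.a=1 P1.b=1
P0.a=0 P1.a=2 P1.b=1
P0.a=0 P1.a=2 P1.b=2
P0.a=1 P1.a=0 P1.b=0
P0.a=1 P1.a=0 P1.b=1
P0.a=1 P1.a=0 P1.b=2
P0.a=1 P1.a=1 P1.b=1
P0.a=1 P1.a=2 P1.b=1
P0.a=1 P1.a=2 P1.b=2

outcome vector order: (P0.a,P1.a,P1.b)
|SC outcomes| = 9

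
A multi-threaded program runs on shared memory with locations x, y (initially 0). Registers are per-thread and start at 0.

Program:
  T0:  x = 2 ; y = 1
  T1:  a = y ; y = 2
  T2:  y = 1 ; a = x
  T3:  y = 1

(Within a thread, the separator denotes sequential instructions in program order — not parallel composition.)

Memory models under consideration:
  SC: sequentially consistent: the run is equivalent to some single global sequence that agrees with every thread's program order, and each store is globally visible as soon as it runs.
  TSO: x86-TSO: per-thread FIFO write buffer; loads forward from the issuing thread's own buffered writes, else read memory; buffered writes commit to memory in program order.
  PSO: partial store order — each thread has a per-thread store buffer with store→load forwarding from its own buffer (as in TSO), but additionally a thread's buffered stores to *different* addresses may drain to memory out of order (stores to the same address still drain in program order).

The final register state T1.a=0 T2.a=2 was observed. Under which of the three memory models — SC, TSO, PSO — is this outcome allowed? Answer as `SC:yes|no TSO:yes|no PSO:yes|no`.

outcome vector order: (T1.a,T2.a)
[SC] allowed = {0/0, 0/2, 1/0, 1/2}
[TSO] allowed = {0/0, 0/2, 1/0, 1/2}
[PSO] allowed = {0/0, 0/2, 1/0, 1/2}
target 0/2 ∈ {SC,TSO,PSO}

SC:yes TSO:yes PSO:yes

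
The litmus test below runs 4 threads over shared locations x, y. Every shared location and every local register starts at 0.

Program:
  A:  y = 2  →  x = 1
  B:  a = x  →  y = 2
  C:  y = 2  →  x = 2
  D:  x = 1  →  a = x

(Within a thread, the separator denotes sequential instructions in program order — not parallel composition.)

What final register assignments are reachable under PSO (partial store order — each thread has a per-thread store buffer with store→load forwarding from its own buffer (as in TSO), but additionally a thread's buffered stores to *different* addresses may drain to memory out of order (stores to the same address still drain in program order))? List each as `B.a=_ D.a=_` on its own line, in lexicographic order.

B.a=0 D.a=1
B.a=0 D.a=2
B.a=1 D.a=1
B.a=1 D.a=2
B.a=2 D.a=1
B.a=2 D.a=2

outcome vector order: (B.a,D.a)
|PSO outcomes| = 6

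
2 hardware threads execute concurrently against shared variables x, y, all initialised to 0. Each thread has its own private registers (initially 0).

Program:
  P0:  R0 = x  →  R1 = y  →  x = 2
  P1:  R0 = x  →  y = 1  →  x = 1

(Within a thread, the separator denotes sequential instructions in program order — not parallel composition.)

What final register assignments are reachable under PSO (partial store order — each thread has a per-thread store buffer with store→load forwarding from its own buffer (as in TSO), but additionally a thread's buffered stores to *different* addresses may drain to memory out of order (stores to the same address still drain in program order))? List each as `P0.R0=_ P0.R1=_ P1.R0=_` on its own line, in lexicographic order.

P0.R0=0 P0.R1=0 P1.R0=0
P0.R0=0 P0.R1=0 P1.R0=2
P0.R0=0 P0.R1=1 P1.R0=0
P0.R0=1 P0.R1=0 P1.R0=0
P0.R0=1 P0.R1=1 P1.R0=0

outcome vector order: (P0.R0,P0.R1,P1.R0)
|PSO outcomes| = 5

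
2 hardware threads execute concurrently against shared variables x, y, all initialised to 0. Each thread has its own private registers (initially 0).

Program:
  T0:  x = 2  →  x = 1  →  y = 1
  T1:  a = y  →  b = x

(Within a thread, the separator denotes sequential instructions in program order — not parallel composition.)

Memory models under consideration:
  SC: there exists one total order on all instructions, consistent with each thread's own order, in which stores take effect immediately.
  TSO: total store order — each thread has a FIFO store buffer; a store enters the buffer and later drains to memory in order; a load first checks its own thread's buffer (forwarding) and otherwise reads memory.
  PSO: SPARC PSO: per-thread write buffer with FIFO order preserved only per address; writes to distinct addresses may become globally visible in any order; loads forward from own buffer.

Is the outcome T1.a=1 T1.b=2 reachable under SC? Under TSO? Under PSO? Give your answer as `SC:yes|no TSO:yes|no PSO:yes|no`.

outcome vector order: (T1.a,T1.b)
under SC → 00 01 02 11
under TSO → 00 01 02 11
under PSO → 00 01 02 10 11 12
target 12 ∈ {PSO}

SC:no TSO:no PSO:yes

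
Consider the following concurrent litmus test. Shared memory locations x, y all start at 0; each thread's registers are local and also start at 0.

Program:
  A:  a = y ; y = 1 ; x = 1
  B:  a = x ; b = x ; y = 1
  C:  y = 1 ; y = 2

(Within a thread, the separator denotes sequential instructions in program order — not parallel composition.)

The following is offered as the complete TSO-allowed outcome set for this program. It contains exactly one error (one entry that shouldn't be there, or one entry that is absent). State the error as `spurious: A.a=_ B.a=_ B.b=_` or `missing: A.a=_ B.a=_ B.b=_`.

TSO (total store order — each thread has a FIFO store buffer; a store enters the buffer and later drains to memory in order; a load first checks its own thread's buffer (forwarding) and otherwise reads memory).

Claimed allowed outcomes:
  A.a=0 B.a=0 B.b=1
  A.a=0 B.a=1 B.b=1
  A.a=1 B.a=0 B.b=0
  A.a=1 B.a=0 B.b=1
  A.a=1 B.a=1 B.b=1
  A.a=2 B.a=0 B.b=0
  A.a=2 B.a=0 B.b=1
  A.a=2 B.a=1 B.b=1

outcome vector order: (A.a,B.a,B.b)
[TSO] allowed = {0/0/0 0/0/1 0/1/1 1/0/0 1/0/1 1/1/1 2/0/0 2/0/1 2/1/1}
TSO∖claimed = {0/0/0}

missing: A.a=0 B.a=0 B.b=0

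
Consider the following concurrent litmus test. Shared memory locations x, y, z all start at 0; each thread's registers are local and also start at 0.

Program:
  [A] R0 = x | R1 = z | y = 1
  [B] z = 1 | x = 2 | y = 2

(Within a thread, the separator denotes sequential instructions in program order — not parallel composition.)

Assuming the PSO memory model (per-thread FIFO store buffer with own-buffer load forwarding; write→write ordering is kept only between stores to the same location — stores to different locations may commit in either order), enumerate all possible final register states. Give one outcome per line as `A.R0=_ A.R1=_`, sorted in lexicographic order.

A.R0=0 A.R1=0
A.R0=0 A.R1=1
A.R0=2 A.R1=0
A.R0=2 A.R1=1

outcome vector order: (A.R0,A.R1)
|PSO outcomes| = 4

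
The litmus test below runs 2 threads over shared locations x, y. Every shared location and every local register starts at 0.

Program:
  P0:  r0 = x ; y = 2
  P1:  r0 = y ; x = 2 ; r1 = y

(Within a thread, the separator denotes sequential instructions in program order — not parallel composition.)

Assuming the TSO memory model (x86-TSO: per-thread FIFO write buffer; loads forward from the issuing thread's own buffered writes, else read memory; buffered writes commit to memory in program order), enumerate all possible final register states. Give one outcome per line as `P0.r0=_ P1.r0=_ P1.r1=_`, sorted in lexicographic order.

P0.r0=0 P1.r0=0 P1.r1=0
P0.r0=0 P1.r0=0 P1.r1=2
P0.r0=0 P1.r0=2 P1.r1=2
P0.r0=2 P1.r0=0 P1.r1=0
P0.r0=2 P1.r0=0 P1.r1=2

outcome vector order: (P0.r0,P1.r0,P1.r1)
|TSO outcomes| = 5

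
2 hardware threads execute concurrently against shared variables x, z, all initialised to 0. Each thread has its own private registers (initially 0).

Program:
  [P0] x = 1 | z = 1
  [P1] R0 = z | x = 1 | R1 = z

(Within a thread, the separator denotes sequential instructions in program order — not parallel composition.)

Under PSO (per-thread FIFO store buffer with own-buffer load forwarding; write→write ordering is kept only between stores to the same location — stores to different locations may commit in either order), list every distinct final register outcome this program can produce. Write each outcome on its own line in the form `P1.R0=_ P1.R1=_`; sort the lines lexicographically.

P1.R0=0 P1.R1=0
P1.R0=0 P1.R1=1
P1.R0=1 P1.R1=1

outcome vector order: (P1.R0,P1.R1)
|PSO outcomes| = 3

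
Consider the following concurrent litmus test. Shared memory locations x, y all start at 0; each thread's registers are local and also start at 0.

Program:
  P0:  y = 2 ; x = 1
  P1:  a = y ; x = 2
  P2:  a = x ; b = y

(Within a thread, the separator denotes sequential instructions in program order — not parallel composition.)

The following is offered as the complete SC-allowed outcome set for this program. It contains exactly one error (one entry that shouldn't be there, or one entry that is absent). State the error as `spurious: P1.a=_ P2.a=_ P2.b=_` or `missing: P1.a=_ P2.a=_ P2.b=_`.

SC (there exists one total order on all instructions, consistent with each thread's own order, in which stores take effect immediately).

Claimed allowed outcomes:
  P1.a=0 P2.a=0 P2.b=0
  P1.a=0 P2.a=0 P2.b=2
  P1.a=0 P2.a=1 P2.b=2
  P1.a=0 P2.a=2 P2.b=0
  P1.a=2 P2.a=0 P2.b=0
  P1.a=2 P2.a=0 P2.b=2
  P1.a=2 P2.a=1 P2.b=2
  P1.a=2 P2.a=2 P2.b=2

outcome vector order: (P1.a,P2.a,P2.b)
SC: 9 outcomes — {0/0/0; 0/0/2; 0/1/2; 0/2/0; 0/2/2; 2/0/0; 2/0/2; 2/1/2; 2/2/2}
SC∖claimed = {0/2/2}

missing: P1.a=0 P2.a=2 P2.b=2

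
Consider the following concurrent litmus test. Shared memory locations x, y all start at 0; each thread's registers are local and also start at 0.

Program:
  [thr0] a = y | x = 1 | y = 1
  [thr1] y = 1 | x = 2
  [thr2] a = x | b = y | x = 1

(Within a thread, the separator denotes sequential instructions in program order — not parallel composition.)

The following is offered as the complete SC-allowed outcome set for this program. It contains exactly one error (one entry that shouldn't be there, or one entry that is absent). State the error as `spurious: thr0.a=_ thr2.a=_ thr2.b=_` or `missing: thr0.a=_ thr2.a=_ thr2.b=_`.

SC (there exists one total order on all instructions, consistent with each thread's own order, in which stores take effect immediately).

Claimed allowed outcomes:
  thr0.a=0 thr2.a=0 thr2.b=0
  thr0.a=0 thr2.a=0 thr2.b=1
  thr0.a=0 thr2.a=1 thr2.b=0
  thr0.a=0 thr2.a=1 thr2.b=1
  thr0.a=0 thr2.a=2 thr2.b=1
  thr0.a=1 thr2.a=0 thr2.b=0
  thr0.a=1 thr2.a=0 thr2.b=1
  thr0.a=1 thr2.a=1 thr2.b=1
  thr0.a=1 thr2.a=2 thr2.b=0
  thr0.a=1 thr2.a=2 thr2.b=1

spurious: thr0.a=1 thr2.a=2 thr2.b=0

outcome vector order: (thr0.a,thr2.a,thr2.b)
[SC] allowed = {0/0/0 0/0/1 0/1/0 0/1/1 0/2/1 1/0/0 1/0/1 1/1/1 1/2/1}
claimed∖SC = {1/2/0}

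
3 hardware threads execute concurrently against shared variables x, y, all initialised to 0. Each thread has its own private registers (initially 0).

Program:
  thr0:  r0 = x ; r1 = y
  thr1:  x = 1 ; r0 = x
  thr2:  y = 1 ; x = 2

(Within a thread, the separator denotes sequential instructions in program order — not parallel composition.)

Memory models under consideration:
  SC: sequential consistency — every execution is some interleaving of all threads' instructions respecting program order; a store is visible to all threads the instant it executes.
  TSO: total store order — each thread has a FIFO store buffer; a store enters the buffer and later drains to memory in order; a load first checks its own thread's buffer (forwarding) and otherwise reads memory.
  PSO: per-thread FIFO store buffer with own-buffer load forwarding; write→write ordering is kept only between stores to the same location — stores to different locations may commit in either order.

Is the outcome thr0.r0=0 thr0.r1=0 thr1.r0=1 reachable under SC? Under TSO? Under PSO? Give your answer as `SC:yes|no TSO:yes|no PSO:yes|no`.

SC:yes TSO:yes PSO:yes

outcome vector order: (thr0.r0,thr0.r1,thr1.r0)
SC (10): 001; 002; 011; 012; 101; 102; 111; 112; 211; 212
TSO (10): 001; 002; 011; 012; 101; 102; 111; 112; 211; 212
PSO (12): 001; 002; 011; 012; 101; 102; 111; 112; 201; 202; 211; 212
target 001 ∈ {SC,TSO,PSO}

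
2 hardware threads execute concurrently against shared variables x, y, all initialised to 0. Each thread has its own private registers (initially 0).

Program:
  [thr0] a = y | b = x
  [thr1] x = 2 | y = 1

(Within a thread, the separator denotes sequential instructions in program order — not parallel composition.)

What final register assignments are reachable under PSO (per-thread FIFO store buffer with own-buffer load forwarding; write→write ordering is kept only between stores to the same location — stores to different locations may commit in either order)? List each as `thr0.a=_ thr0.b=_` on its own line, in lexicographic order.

outcome vector order: (thr0.a,thr0.b)
|PSO outcomes| = 4

thr0.a=0 thr0.b=0
thr0.a=0 thr0.b=2
thr0.a=1 thr0.b=0
thr0.a=1 thr0.b=2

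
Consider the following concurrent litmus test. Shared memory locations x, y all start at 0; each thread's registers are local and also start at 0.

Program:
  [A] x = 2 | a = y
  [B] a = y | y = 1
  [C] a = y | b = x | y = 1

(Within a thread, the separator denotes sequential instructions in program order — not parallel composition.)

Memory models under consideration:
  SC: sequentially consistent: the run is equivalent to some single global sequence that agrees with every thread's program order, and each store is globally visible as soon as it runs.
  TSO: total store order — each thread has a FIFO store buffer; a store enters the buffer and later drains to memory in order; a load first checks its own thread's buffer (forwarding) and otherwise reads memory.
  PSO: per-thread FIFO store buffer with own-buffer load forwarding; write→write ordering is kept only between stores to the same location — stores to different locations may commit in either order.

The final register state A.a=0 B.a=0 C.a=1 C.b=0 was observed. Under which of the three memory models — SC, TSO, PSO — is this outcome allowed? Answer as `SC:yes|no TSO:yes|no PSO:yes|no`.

outcome vector order: (A.a,B.a,C.a,C.b)
SC (11): 0/0/0/0, 0/0/0/2, 0/0/1/2, 0/1/0/0, 0/1/0/2, 1/0/0/0, 1/0/0/2, 1/0/1/0, 1/0/1/2, 1/1/0/0, 1/1/0/2
TSO (12): 0/0/0/0, 0/0/0/2, 0/0/1/0, 0/0/1/2, 0/1/0/0, 0/1/0/2, 1/0/0/0, 1/0/0/2, 1/0/1/0, 1/0/1/2, 1/1/0/0, 1/1/0/2
PSO (12): 0/0/0/0, 0/0/0/2, 0/0/1/0, 0/0/1/2, 0/1/0/0, 0/1/0/2, 1/0/0/0, 1/0/0/2, 1/0/1/0, 1/0/1/2, 1/1/0/0, 1/1/0/2
target 0/0/1/0 ∈ {TSO,PSO}

SC:no TSO:yes PSO:yes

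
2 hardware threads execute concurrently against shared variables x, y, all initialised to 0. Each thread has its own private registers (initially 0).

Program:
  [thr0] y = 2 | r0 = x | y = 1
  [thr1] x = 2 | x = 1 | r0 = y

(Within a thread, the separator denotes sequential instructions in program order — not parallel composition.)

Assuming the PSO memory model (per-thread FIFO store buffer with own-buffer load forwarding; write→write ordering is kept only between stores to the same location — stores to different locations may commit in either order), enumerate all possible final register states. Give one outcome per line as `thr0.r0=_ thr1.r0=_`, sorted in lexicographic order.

thr0.r0=0 thr1.r0=0
thr0.r0=0 thr1.r0=1
thr0.r0=0 thr1.r0=2
thr0.r0=1 thr1.r0=0
thr0.r0=1 thr1.r0=1
thr0.r0=1 thr1.r0=2
thr0.r0=2 thr1.r0=0
thr0.r0=2 thr1.r0=1
thr0.r0=2 thr1.r0=2

outcome vector order: (thr0.r0,thr1.r0)
|PSO outcomes| = 9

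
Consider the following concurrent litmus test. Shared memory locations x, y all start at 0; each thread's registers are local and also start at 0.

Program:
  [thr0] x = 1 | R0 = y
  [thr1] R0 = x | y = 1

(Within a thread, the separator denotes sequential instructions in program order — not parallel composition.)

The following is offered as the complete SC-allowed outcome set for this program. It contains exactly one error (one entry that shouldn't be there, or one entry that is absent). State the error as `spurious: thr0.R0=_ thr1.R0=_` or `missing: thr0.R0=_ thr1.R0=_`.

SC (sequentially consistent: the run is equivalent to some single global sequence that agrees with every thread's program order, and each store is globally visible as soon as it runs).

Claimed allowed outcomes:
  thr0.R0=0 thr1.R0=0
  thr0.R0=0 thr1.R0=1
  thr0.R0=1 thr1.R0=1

outcome vector order: (thr0.R0,thr1.R0)
SC (4): 0/0, 0/1, 1/0, 1/1
SC∖claimed = {1/0}

missing: thr0.R0=1 thr1.R0=0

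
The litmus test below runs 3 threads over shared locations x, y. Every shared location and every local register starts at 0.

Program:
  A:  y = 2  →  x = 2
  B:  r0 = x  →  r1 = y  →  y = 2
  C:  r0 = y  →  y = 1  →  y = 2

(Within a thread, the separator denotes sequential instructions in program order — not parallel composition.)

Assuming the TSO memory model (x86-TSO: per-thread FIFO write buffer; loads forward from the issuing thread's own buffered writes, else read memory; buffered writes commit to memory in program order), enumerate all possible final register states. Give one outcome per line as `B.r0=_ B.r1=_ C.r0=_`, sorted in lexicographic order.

outcome vector order: (B.r0,B.r1,C.r0)
|TSO outcomes| = 10

B.r0=0 B.r1=0 C.r0=0
B.r0=0 B.r1=0 C.r0=2
B.r0=0 B.r1=1 C.r0=0
B.r0=0 B.r1=1 C.r0=2
B.r0=0 B.r1=2 C.r0=0
B.r0=0 B.r1=2 C.r0=2
B.r0=2 B.r1=1 C.r0=0
B.r0=2 B.r1=1 C.r0=2
B.r0=2 B.r1=2 C.r0=0
B.r0=2 B.r1=2 C.r0=2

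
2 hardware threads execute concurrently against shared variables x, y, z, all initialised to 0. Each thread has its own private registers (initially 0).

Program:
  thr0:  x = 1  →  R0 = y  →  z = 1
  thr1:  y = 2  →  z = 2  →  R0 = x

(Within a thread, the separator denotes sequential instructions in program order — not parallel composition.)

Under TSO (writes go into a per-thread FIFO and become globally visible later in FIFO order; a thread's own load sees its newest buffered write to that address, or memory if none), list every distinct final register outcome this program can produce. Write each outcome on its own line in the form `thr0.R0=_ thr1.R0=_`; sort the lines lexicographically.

outcome vector order: (thr0.R0,thr1.R0)
|TSO outcomes| = 4

thr0.R0=0 thr1.R0=0
thr0.R0=0 thr1.R0=1
thr0.R0=2 thr1.R0=0
thr0.R0=2 thr1.R0=1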